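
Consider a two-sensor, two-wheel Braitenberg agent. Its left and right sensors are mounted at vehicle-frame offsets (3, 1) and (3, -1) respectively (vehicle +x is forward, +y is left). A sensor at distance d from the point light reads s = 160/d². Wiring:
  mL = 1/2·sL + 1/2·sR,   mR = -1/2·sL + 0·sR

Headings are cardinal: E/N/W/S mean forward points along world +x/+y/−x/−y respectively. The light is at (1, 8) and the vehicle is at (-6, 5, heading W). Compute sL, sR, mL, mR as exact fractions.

left sensor world pos  = (-9, 4); dL² = 116
right sensor world pos = (-9, 6); dR² = 104
sL = 160/116 = 40/29
sR = 160/104 = 20/13
mL = 1/2·sL + 1/2·sR = 550/377
mR = -1/2·sL + 0·sR = -20/29

40/29 20/13 550/377 -20/29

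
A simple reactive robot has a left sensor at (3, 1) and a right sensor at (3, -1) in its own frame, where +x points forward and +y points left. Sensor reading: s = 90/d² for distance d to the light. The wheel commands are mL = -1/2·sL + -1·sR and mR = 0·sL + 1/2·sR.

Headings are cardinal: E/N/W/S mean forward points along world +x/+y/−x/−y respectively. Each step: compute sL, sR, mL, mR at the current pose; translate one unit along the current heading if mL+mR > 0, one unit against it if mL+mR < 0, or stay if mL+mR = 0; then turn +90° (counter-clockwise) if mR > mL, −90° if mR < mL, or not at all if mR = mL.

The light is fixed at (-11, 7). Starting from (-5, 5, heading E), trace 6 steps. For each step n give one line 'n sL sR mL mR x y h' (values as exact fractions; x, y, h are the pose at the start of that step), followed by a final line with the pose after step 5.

0 45/41 1 -127/82 1/2 -5 5 E
1 90/17 90/37 -3195/629 45/37 -6 5 N
2 9/2 45/4 -27/2 45/8 -6 4 W
3 18/17 90/61 -2079/1037 45/61 -5 4 S
4 45/41 1 -127/82 1/2 -5 5 E
5 90/17 90/37 -3195/629 45/37 -6 5 N
final -6 4 W

n=0: pose=(-5,5,E); sL=45/41, sR=1; mL=-127/82, mR=1/2; mL+mR=-43/41 → advance -1; mR−mL=84/41 → turn +1·90°
n=1: pose=(-6,5,N); sL=90/17, sR=90/37; mL=-3195/629, mR=45/37; mL+mR=-2430/629 → advance -1; mR−mL=3960/629 → turn +1·90°
n=2: pose=(-6,4,W); sL=9/2, sR=45/4; mL=-27/2, mR=45/8; mL+mR=-63/8 → advance -1; mR−mL=153/8 → turn +1·90°
n=3: pose=(-5,4,S); sL=18/17, sR=90/61; mL=-2079/1037, mR=45/61; mL+mR=-1314/1037 → advance -1; mR−mL=2844/1037 → turn +1·90°
n=4: pose=(-5,5,E); sL=45/41, sR=1; mL=-127/82, mR=1/2; mL+mR=-43/41 → advance -1; mR−mL=84/41 → turn +1·90°
n=5: pose=(-6,5,N); sL=90/17, sR=90/37; mL=-3195/629, mR=45/37; mL+mR=-2430/629 → advance -1; mR−mL=3960/629 → turn +1·90°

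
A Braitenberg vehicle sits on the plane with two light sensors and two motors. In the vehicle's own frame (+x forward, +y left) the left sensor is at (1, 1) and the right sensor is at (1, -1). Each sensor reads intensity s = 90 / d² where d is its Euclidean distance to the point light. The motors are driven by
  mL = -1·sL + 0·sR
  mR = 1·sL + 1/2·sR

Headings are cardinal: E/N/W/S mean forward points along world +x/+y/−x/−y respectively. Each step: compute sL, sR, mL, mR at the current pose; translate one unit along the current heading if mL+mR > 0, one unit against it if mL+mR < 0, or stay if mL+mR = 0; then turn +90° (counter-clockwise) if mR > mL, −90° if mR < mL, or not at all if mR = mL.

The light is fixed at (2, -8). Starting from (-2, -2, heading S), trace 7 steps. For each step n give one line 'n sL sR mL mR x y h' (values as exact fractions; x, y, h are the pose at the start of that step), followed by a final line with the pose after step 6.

0 45/17 9/5 -45/17 603/170 -2 -2 S
1 2 18/5 -2 19/5 -2 -3 E
2 45/26 9/4 -45/26 297/104 -1 -3 N
3 90/41 18/13 -90/41 1539/533 -1 -2 W
4 45/17 9/5 -45/17 603/170 -2 -2 S
5 2 18/5 -2 19/5 -2 -3 E
6 45/26 9/4 -45/26 297/104 -1 -3 N
final -1 -2 W

n=0: pose=(-2,-2,S); sL=45/17, sR=9/5; mL=-45/17, mR=603/170; mL+mR=9/10 → advance +1; mR−mL=1053/170 → turn +1·90°
n=1: pose=(-2,-3,E); sL=2, sR=18/5; mL=-2, mR=19/5; mL+mR=9/5 → advance +1; mR−mL=29/5 → turn +1·90°
n=2: pose=(-1,-3,N); sL=45/26, sR=9/4; mL=-45/26, mR=297/104; mL+mR=9/8 → advance +1; mR−mL=477/104 → turn +1·90°
n=3: pose=(-1,-2,W); sL=90/41, sR=18/13; mL=-90/41, mR=1539/533; mL+mR=9/13 → advance +1; mR−mL=2709/533 → turn +1·90°
n=4: pose=(-2,-2,S); sL=45/17, sR=9/5; mL=-45/17, mR=603/170; mL+mR=9/10 → advance +1; mR−mL=1053/170 → turn +1·90°
n=5: pose=(-2,-3,E); sL=2, sR=18/5; mL=-2, mR=19/5; mL+mR=9/5 → advance +1; mR−mL=29/5 → turn +1·90°
n=6: pose=(-1,-3,N); sL=45/26, sR=9/4; mL=-45/26, mR=297/104; mL+mR=9/8 → advance +1; mR−mL=477/104 → turn +1·90°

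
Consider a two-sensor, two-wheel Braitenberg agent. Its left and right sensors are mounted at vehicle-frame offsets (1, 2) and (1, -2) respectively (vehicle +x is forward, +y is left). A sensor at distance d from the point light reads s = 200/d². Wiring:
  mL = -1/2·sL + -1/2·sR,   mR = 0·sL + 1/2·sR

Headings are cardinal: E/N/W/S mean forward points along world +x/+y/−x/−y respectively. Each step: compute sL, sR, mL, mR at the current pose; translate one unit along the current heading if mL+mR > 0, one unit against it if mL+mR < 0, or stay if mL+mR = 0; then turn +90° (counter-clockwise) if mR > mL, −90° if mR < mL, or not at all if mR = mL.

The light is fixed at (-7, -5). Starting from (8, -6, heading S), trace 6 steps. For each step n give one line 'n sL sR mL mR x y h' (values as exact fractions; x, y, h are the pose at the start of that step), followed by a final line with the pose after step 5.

n=0: pose=(8,-6,S); sL=200/293, sR=200/173; mL=-46600/50689, mR=100/173; mL+mR=-100/293 → advance -1; mR−mL=75900/50689 → turn +1·90°
n=1: pose=(8,-5,E); sL=10/13, sR=10/13; mL=-10/13, mR=5/13; mL+mR=-5/13 → advance -1; mR−mL=15/13 → turn +1·90°
n=2: pose=(7,-5,N); sL=40/29, sR=200/257; mL=-8040/7453, mR=100/257; mL+mR=-20/29 → advance -1; mR−mL=10940/7453 → turn +1·90°
n=3: pose=(7,-6,W); sL=100/89, sR=20/17; mL=-1740/1513, mR=10/17; mL+mR=-50/89 → advance -1; mR−mL=2630/1513 → turn +1·90°
n=4: pose=(8,-6,S); sL=200/293, sR=200/173; mL=-46600/50689, mR=100/173; mL+mR=-100/293 → advance -1; mR−mL=75900/50689 → turn +1·90°
n=5: pose=(8,-5,E); sL=10/13, sR=10/13; mL=-10/13, mR=5/13; mL+mR=-5/13 → advance -1; mR−mL=15/13 → turn +1·90°

0 200/293 200/173 -46600/50689 100/173 8 -6 S
1 10/13 10/13 -10/13 5/13 8 -5 E
2 40/29 200/257 -8040/7453 100/257 7 -5 N
3 100/89 20/17 -1740/1513 10/17 7 -6 W
4 200/293 200/173 -46600/50689 100/173 8 -6 S
5 10/13 10/13 -10/13 5/13 8 -5 E
final 7 -5 N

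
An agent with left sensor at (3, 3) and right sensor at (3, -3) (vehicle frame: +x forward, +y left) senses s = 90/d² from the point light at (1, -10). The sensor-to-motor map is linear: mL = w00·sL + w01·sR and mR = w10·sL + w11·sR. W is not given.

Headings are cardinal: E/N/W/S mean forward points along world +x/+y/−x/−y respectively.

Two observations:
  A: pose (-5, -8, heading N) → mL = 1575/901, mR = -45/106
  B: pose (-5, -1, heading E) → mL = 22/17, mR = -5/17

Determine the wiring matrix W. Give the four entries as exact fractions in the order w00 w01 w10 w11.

1/2 1/2 -1/2 0

obs A: pose=(-5,-8,N) → sL=45/53, sR=45/17, mL=1575/901, mR=-45/106
obs B: pose=(-5,-1,E) → sL=10/17, sR=2, mL=22/17, mR=-5/17
sensor matrix S = [[45/53, 45/17], [10/17, 2]]; det S = 2160/15317
solve [mL_A; mL_B] = S·[w00; w01] and [mR_A; mR_B] = S·[w10; w11]:
  w00 = 1/2, w01 = 1/2, w10 = -1/2, w11 = 0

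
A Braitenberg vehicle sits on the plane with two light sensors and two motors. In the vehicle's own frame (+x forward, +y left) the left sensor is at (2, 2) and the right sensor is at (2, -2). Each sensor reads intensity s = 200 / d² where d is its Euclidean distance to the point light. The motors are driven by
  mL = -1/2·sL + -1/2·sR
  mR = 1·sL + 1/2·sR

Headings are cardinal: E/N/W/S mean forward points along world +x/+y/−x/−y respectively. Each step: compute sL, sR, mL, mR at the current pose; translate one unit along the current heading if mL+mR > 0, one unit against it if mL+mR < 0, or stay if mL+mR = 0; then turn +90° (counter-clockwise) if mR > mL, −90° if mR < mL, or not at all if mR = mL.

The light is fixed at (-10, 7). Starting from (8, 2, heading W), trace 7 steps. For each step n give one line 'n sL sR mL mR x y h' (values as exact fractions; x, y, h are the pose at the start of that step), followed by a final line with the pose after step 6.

n=0: pose=(8,2,W); sL=40/61, sR=40/53; mL=-2280/3233, mR=3340/3233; mL+mR=20/61 → advance +1; mR−mL=5620/3233 → turn +1·90°
n=1: pose=(7,2,S); sL=20/41, sR=100/137; mL=-3420/5617, mR=4790/5617; mL+mR=10/41 → advance +1; mR−mL=8210/5617 → turn +1·90°
n=2: pose=(7,1,E); sL=200/377, sR=8/17; mL=-3208/6409, mR=4908/6409; mL+mR=100/377 → advance +1; mR−mL=8116/6409 → turn +1·90°
n=3: pose=(8,1,N); sL=25/34, sR=25/52; mL=-1075/1768, mR=1725/1768; mL+mR=25/68 → advance +1; mR−mL=350/221 → turn +1·90°
n=4: pose=(8,2,W); sL=40/61, sR=40/53; mL=-2280/3233, mR=3340/3233; mL+mR=20/61 → advance +1; mR−mL=5620/3233 → turn +1·90°
n=5: pose=(7,2,S); sL=20/41, sR=100/137; mL=-3420/5617, mR=4790/5617; mL+mR=10/41 → advance +1; mR−mL=8210/5617 → turn +1·90°
n=6: pose=(7,1,E); sL=200/377, sR=8/17; mL=-3208/6409, mR=4908/6409; mL+mR=100/377 → advance +1; mR−mL=8116/6409 → turn +1·90°

0 40/61 40/53 -2280/3233 3340/3233 8 2 W
1 20/41 100/137 -3420/5617 4790/5617 7 2 S
2 200/377 8/17 -3208/6409 4908/6409 7 1 E
3 25/34 25/52 -1075/1768 1725/1768 8 1 N
4 40/61 40/53 -2280/3233 3340/3233 8 2 W
5 20/41 100/137 -3420/5617 4790/5617 7 2 S
6 200/377 8/17 -3208/6409 4908/6409 7 1 E
final 8 1 N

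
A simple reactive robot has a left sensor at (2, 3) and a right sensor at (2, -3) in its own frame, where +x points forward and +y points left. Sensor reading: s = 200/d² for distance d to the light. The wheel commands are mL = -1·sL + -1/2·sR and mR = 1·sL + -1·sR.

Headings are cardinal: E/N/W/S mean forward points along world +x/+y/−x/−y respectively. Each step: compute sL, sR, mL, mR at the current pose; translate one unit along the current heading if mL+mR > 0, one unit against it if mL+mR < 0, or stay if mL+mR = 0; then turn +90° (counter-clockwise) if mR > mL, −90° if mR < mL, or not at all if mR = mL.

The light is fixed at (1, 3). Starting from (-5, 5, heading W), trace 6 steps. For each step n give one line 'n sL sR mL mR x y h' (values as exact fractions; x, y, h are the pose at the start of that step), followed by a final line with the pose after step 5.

n=0: pose=(-5,5,W); sL=40/13, sR=200/89; mL=-4860/1157, mR=960/1157; mL+mR=-300/89 → advance -1; mR−mL=5820/1157 → turn +1·90°
n=1: pose=(-4,5,S); sL=50, sR=25/8; mL=-825/16, mR=375/8; mL+mR=-75/16 → advance -1; mR−mL=1575/16 → turn +1·90°
n=2: pose=(-4,6,E); sL=40/9, sR=200/9; mL=-140/9, mR=-160/9; mL+mR=-100/3 → advance -1; mR−mL=-20/9 → turn -1·90°
n=3: pose=(-5,6,S); sL=20, sR=100/41; mL=-870/41, mR=720/41; mL+mR=-150/41 → advance -1; mR−mL=1590/41 → turn +1·90°
n=4: pose=(-5,7,E); sL=40/13, sR=200/17; mL=-1980/221, mR=-1920/221; mL+mR=-300/17 → advance -1; mR−mL=60/221 → turn +1·90°
n=5: pose=(-6,7,N); sL=25/17, sR=50/13; mL=-750/221, mR=-525/221; mL+mR=-75/13 → advance -1; mR−mL=225/221 → turn +1·90°

0 40/13 200/89 -4860/1157 960/1157 -5 5 W
1 50 25/8 -825/16 375/8 -4 5 S
2 40/9 200/9 -140/9 -160/9 -4 6 E
3 20 100/41 -870/41 720/41 -5 6 S
4 40/13 200/17 -1980/221 -1920/221 -5 7 E
5 25/17 50/13 -750/221 -525/221 -6 7 N
final -6 6 W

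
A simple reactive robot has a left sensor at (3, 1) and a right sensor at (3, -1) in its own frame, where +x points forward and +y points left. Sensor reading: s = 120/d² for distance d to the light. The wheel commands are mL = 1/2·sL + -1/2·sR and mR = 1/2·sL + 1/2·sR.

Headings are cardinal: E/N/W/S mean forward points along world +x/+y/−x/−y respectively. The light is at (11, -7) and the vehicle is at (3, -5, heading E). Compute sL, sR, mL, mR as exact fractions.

60/17 60/13 -120/221 900/221

left sensor world pos  = (6, -4); dL² = 34
right sensor world pos = (6, -6); dR² = 26
sL = 120/34 = 60/17
sR = 120/26 = 60/13
mL = 1/2·sL + -1/2·sR = -120/221
mR = 1/2·sL + 1/2·sR = 900/221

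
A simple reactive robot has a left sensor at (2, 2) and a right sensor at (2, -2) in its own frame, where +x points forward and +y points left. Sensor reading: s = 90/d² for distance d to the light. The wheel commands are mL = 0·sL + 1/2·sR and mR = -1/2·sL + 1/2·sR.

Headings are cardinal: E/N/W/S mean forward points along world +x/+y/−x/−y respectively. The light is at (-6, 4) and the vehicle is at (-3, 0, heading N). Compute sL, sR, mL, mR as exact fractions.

left sensor world pos  = (-5, 2); dL² = 5
right sensor world pos = (-1, 2); dR² = 29
sL = 90/5 = 18
sR = 90/29 = 90/29
mL = 0·sL + 1/2·sR = 45/29
mR = -1/2·sL + 1/2·sR = -216/29

18 90/29 45/29 -216/29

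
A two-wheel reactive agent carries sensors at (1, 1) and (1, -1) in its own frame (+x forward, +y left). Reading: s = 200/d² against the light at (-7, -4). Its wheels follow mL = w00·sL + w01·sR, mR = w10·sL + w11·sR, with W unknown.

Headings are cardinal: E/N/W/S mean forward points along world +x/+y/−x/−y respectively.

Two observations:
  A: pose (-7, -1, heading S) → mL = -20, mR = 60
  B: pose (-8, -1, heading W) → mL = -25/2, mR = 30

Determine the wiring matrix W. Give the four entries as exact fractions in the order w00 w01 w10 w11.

obs A: pose=(-7,-1,S) → sL=40, sR=40, mL=-20, mR=60
obs B: pose=(-8,-1,W) → sL=25, sR=10, mL=-25/2, mR=30
sensor matrix S = [[40, 40], [25, 10]]; det S = -600
solve [mL_A; mL_B] = S·[w00; w01] and [mR_A; mR_B] = S·[w10; w11]:
  w00 = -1/2, w01 = 0, w10 = 1, w11 = 1/2

-1/2 0 1 1/2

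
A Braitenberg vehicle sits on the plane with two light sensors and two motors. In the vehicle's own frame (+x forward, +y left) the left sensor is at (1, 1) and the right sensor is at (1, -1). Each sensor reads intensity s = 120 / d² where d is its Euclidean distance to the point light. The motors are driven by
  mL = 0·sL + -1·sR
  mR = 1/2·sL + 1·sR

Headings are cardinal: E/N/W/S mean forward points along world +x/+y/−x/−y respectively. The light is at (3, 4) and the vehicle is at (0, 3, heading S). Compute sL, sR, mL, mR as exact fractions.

15 6 -6 27/2

left sensor world pos  = (1, 2); dL² = 8
right sensor world pos = (-1, 2); dR² = 20
sL = 120/8 = 15
sR = 120/20 = 6
mL = 0·sL + -1·sR = -6
mR = 1/2·sL + 1·sR = 27/2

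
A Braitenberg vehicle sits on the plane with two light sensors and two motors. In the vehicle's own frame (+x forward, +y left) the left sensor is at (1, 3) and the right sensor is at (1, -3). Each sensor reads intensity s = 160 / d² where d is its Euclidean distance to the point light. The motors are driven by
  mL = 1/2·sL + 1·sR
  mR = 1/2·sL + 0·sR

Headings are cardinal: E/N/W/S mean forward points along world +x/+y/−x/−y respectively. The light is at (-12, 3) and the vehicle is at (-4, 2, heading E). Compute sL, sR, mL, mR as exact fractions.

32/17 160/97 4272/1649 16/17

left sensor world pos  = (-3, 5); dL² = 85
right sensor world pos = (-3, -1); dR² = 97
sL = 160/85 = 32/17
sR = 160/97 = 160/97
mL = 1/2·sL + 1·sR = 4272/1649
mR = 1/2·sL + 0·sR = 16/17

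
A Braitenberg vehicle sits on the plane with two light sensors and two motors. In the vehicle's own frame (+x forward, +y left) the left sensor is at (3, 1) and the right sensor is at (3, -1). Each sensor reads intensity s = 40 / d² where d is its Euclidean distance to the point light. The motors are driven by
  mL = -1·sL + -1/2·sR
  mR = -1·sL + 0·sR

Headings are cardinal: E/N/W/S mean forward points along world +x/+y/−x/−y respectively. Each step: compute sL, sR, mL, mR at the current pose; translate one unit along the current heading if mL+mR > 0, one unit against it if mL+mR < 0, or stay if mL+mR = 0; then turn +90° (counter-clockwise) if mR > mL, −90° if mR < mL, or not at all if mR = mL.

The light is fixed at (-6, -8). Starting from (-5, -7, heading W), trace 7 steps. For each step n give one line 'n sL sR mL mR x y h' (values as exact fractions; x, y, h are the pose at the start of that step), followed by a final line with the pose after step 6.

n=0: pose=(-5,-7,W); sL=10, sR=5; mL=-25/2, mR=-10; mL+mR=-45/2 → advance -1; mR−mL=5/2 → turn +1·90°
n=1: pose=(-4,-7,S); sL=40/13, sR=8; mL=-92/13, mR=-40/13; mL+mR=-132/13 → advance -1; mR−mL=4 → turn +1·90°
n=2: pose=(-4,-6,E); sL=20/17, sR=20/13; mL=-430/221, mR=-20/17; mL+mR=-690/221 → advance -1; mR−mL=10/13 → turn +1·90°
n=3: pose=(-5,-6,N); sL=8/5, sR=40/29; mL=-332/145, mR=-8/5; mL+mR=-564/145 → advance -1; mR−mL=20/29 → turn +1·90°
n=4: pose=(-5,-7,W); sL=10, sR=5; mL=-25/2, mR=-10; mL+mR=-45/2 → advance -1; mR−mL=5/2 → turn +1·90°
n=5: pose=(-4,-7,S); sL=40/13, sR=8; mL=-92/13, mR=-40/13; mL+mR=-132/13 → advance -1; mR−mL=4 → turn +1·90°
n=6: pose=(-4,-6,E); sL=20/17, sR=20/13; mL=-430/221, mR=-20/17; mL+mR=-690/221 → advance -1; mR−mL=10/13 → turn +1·90°

0 10 5 -25/2 -10 -5 -7 W
1 40/13 8 -92/13 -40/13 -4 -7 S
2 20/17 20/13 -430/221 -20/17 -4 -6 E
3 8/5 40/29 -332/145 -8/5 -5 -6 N
4 10 5 -25/2 -10 -5 -7 W
5 40/13 8 -92/13 -40/13 -4 -7 S
6 20/17 20/13 -430/221 -20/17 -4 -6 E
final -5 -6 N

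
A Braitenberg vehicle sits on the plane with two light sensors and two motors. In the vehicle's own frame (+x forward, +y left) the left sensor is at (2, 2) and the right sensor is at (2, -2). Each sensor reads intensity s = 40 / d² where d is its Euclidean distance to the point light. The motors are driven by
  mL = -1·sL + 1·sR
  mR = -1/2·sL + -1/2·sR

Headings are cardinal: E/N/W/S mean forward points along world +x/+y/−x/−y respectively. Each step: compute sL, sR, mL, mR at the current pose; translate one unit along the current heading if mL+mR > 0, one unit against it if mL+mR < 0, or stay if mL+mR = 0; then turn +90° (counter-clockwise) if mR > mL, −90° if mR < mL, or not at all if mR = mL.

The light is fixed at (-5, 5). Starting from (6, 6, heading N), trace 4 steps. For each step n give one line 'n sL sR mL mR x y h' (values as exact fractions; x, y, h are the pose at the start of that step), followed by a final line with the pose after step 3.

0 4/9 20/89 -176/801 -268/801 6 6 N
1 40/173 40/173 0 -40/173 6 5 E
2 10/37 10/17 200/629 -270/629 5 5 S
3 8/13 40/73 -64/949 -552/949 5 6 W
final 6 6 N

n=0: pose=(6,6,N); sL=4/9, sR=20/89; mL=-176/801, mR=-268/801; mL+mR=-148/267 → advance -1; mR−mL=-92/801 → turn -1·90°
n=1: pose=(6,5,E); sL=40/173, sR=40/173; mL=0, mR=-40/173; mL+mR=-40/173 → advance -1; mR−mL=-40/173 → turn -1·90°
n=2: pose=(5,5,S); sL=10/37, sR=10/17; mL=200/629, mR=-270/629; mL+mR=-70/629 → advance -1; mR−mL=-470/629 → turn -1·90°
n=3: pose=(5,6,W); sL=8/13, sR=40/73; mL=-64/949, mR=-552/949; mL+mR=-616/949 → advance -1; mR−mL=-488/949 → turn -1·90°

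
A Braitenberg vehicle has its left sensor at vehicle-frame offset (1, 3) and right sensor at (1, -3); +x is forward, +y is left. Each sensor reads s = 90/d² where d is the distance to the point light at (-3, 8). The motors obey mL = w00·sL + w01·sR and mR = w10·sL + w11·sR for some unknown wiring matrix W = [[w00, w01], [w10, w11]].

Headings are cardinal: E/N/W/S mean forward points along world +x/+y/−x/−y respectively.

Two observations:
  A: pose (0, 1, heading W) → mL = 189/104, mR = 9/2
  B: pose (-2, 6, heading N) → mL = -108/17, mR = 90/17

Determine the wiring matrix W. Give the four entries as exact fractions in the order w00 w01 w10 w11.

obs A: pose=(0,1,W) → sL=45/52, sR=9/2, mL=189/104, mR=9/2
obs B: pose=(-2,6,N) → sL=18, sR=90/17, mL=-108/17, mR=90/17
sensor matrix S = [[45/52, 9/2], [18, 90/17]]; det S = -33777/442
solve [mL_A; mL_B] = S·[w00; w01] and [mR_A; mR_B] = S·[w10; w11]:
  w00 = -1/2, w01 = 1/2, w10 = 0, w11 = 1

-1/2 1/2 0 1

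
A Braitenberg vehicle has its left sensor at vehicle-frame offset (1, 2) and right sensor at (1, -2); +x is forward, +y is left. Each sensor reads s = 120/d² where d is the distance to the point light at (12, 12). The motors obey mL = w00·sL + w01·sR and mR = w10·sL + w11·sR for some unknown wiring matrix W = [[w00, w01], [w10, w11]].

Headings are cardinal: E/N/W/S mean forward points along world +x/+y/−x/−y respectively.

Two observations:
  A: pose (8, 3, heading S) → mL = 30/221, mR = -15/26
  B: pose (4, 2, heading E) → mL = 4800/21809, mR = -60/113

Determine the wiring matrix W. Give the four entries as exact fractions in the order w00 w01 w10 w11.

1/2 -1/2 -1/2 0

obs A: pose=(8,3,S) → sL=15/13, sR=15/17, mL=30/221, mR=-15/26
obs B: pose=(4,2,E) → sL=120/113, sR=120/193, mL=4800/21809, mR=-60/113
sensor matrix S = [[15/13, 15/17], [120/113, 120/193]]; det S = -1058400/4819789
solve [mL_A; mL_B] = S·[w00; w01] and [mR_A; mR_B] = S·[w10; w11]:
  w00 = 1/2, w01 = -1/2, w10 = -1/2, w11 = 0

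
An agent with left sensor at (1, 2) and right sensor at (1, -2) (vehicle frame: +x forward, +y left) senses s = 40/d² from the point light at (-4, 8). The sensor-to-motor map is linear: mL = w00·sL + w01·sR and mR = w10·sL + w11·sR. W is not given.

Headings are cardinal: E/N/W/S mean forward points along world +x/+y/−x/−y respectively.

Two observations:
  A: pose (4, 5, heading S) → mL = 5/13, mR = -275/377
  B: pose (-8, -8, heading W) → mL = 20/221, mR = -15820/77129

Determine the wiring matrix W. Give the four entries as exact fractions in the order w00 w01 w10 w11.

obs A: pose=(4,5,S) → sL=10/29, sR=10/13, mL=5/13, mR=-275/377
obs B: pose=(-8,-8,W) → sL=40/349, sR=40/221, mL=20/221, mR=-15820/77129
sensor matrix S = [[10/29, 10/13], [40/349, 40/221]]; det S = -57600/2236741
solve [mL_A; mL_B] = S·[w00; w01] and [mR_A; mR_B] = S·[w10; w11]:
  w00 = 0, w01 = 1/2, w10 = -1, w11 = -1/2

0 1/2 -1 -1/2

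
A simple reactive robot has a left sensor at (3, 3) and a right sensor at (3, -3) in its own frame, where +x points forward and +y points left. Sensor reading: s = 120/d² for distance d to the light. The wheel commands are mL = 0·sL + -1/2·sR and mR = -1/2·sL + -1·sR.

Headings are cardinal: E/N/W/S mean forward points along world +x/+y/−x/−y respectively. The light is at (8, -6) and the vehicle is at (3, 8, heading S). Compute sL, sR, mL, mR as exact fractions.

24/25 24/37 -12/37 -1044/925

left sensor world pos  = (6, 5); dL² = 125
right sensor world pos = (0, 5); dR² = 185
sL = 120/125 = 24/25
sR = 120/185 = 24/37
mL = 0·sL + -1/2·sR = -12/37
mR = -1/2·sL + -1·sR = -1044/925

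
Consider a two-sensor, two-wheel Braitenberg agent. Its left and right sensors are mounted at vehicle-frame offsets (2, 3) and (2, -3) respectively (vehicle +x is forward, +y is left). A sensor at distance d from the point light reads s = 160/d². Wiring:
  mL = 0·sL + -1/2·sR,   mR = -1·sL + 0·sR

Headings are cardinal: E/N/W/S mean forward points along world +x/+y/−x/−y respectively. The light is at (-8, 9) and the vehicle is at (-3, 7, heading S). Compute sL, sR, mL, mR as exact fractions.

2 8 -4 -2

left sensor world pos  = (0, 5); dL² = 80
right sensor world pos = (-6, 5); dR² = 20
sL = 160/80 = 2
sR = 160/20 = 8
mL = 0·sL + -1/2·sR = -4
mR = -1·sL + 0·sR = -2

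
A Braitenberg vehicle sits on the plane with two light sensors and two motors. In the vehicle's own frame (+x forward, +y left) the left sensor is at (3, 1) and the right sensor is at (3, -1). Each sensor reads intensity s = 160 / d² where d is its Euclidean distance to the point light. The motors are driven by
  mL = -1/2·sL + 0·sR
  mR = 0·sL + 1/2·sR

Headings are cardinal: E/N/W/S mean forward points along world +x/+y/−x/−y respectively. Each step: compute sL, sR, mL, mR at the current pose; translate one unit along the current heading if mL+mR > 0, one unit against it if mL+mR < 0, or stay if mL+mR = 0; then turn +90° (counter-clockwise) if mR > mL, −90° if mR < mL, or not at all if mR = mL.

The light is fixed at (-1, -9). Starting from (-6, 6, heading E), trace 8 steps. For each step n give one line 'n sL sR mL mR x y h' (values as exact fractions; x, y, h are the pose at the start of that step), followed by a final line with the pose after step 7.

n=0: pose=(-6,6,E); sL=8/13, sR=4/5; mL=-4/13, mR=2/5; mL+mR=6/65 → advance +1; mR−mL=46/65 → turn +1·90°
n=1: pose=(-5,6,N); sL=160/349, sR=160/333; mL=-80/349, mR=80/333; mL+mR=1280/116217 → advance +1; mR−mL=54560/116217 → turn +1·90°
n=2: pose=(-5,7,W); sL=80/137, sR=80/169; mL=-40/137, mR=40/169; mL+mR=-1280/23153 → advance -1; mR−mL=12240/23153 → turn +1·90°
n=3: pose=(-4,7,S); sL=160/173, sR=32/37; mL=-80/173, mR=16/37; mL+mR=-192/6401 → advance -1; mR−mL=5728/6401 → turn +1·90°
n=4: pose=(-4,8,E); sL=40/81, sR=5/8; mL=-20/81, mR=5/16; mL+mR=85/1296 → advance +1; mR−mL=725/1296 → turn +1·90°
n=5: pose=(-3,8,N); sL=160/409, sR=160/401; mL=-80/409, mR=80/401; mL+mR=640/164009 → advance +1; mR−mL=64800/164009 → turn +1·90°
n=6: pose=(-3,9,W); sL=80/157, sR=80/193; mL=-40/157, mR=40/193; mL+mR=-1440/30301 → advance -1; mR−mL=14000/30301 → turn +1·90°
n=7: pose=(-2,9,S); sL=32/45, sR=160/229; mL=-16/45, mR=80/229; mL+mR=-64/10305 → advance -1; mR−mL=7264/10305 → turn +1·90°

0 8/13 4/5 -4/13 2/5 -6 6 E
1 160/349 160/333 -80/349 80/333 -5 6 N
2 80/137 80/169 -40/137 40/169 -5 7 W
3 160/173 32/37 -80/173 16/37 -4 7 S
4 40/81 5/8 -20/81 5/16 -4 8 E
5 160/409 160/401 -80/409 80/401 -3 8 N
6 80/157 80/193 -40/157 40/193 -3 9 W
7 32/45 160/229 -16/45 80/229 -2 9 S
final -2 10 E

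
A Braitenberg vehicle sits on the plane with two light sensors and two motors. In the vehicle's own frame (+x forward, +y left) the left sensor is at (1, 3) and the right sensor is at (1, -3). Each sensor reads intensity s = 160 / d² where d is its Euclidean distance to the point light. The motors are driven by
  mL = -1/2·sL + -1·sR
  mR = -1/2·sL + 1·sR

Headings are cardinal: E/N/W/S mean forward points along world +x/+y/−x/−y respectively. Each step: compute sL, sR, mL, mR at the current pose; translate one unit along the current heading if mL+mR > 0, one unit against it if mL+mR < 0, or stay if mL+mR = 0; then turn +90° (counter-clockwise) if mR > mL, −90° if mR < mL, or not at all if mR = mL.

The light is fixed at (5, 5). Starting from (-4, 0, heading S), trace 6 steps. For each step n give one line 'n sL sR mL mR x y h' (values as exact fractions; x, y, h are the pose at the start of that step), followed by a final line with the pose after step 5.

n=0: pose=(-4,0,S); sL=20/9, sR=8/9; mL=-2, mR=-2/9; mL+mR=-20/9 → advance -1; mR−mL=16/9 → turn +1·90°
n=1: pose=(-4,1,E); sL=32/13, sR=160/113; mL=-3888/1469, mR=272/1469; mL+mR=-32/13 → advance -1; mR−mL=320/113 → turn +1·90°
n=2: pose=(-5,1,N); sL=80/89, sR=80/29; mL=-8280/2581, mR=5960/2581; mL+mR=-80/89 → advance -1; mR−mL=160/29 → turn +1·90°
n=3: pose=(-5,0,W); sL=32/37, sR=32/25; mL=-1584/925, mR=784/925; mL+mR=-32/37 → advance -1; mR−mL=64/25 → turn +1·90°
n=4: pose=(-4,0,S); sL=20/9, sR=8/9; mL=-2, mR=-2/9; mL+mR=-20/9 → advance -1; mR−mL=16/9 → turn +1·90°
n=5: pose=(-4,1,E); sL=32/13, sR=160/113; mL=-3888/1469, mR=272/1469; mL+mR=-32/13 → advance -1; mR−mL=320/113 → turn +1·90°

0 20/9 8/9 -2 -2/9 -4 0 S
1 32/13 160/113 -3888/1469 272/1469 -4 1 E
2 80/89 80/29 -8280/2581 5960/2581 -5 1 N
3 32/37 32/25 -1584/925 784/925 -5 0 W
4 20/9 8/9 -2 -2/9 -4 0 S
5 32/13 160/113 -3888/1469 272/1469 -4 1 E
final -5 1 N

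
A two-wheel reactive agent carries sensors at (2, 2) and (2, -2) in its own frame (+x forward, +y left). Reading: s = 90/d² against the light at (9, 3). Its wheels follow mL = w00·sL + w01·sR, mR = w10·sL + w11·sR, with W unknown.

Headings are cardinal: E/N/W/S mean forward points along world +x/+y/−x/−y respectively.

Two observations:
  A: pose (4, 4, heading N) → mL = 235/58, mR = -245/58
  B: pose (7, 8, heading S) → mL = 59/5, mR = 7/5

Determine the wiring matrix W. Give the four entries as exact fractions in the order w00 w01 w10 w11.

obs A: pose=(4,4,N) → sL=45/29, sR=5, mL=235/58, mR=-245/58
obs B: pose=(7,8,S) → sL=10, sR=18/5, mL=59/5, mR=7/5
sensor matrix S = [[45/29, 5], [10, 18/5]]; det S = -1288/29
solve [mL_A; mL_B] = S·[w00; w01] and [mR_A; mR_B] = S·[w10; w11]:
  w00 = 1, w01 = 1/2, w10 = 1/2, w11 = -1

1 1/2 1/2 -1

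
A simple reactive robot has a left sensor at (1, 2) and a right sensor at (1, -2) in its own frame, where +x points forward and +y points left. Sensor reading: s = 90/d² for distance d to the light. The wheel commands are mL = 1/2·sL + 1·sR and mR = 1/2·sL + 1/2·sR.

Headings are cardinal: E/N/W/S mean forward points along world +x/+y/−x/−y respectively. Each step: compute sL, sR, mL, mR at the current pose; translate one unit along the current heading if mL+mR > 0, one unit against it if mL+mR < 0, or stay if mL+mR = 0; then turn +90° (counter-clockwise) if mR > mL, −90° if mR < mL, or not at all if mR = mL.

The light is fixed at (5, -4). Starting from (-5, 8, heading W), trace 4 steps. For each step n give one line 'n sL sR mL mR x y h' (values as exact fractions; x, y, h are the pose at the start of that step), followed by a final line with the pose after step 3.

0 90/221 90/317 34155/70057 24210/70057 -5 8 W
1 45/169 9/25 4167/8450 1323/4225 -6 8 N
2 18/65 90/221 603/1105 378/1105 -6 9 E
3 45/104 5/16 55/104 155/416 -5 9 S
final -5 8 W

n=0: pose=(-5,8,W); sL=90/221, sR=90/317; mL=34155/70057, mR=24210/70057; mL+mR=58365/70057 → advance +1; mR−mL=-45/317 → turn -1·90°
n=1: pose=(-6,8,N); sL=45/169, sR=9/25; mL=4167/8450, mR=1323/4225; mL+mR=6813/8450 → advance +1; mR−mL=-9/50 → turn -1·90°
n=2: pose=(-6,9,E); sL=18/65, sR=90/221; mL=603/1105, mR=378/1105; mL+mR=981/1105 → advance +1; mR−mL=-45/221 → turn -1·90°
n=3: pose=(-5,9,S); sL=45/104, sR=5/16; mL=55/104, mR=155/416; mL+mR=375/416 → advance +1; mR−mL=-5/32 → turn -1·90°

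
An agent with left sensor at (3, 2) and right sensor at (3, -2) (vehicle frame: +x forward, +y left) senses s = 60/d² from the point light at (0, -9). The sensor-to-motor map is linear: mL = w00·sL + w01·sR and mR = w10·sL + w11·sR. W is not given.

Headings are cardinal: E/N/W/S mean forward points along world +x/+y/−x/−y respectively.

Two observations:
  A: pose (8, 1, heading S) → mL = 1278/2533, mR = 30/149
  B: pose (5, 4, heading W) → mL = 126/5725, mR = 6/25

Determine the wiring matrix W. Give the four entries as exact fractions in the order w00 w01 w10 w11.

-1/2 1 1/2 0

obs A: pose=(8,1,S) → sL=60/149, sR=12/17, mL=1278/2533, mR=30/149
obs B: pose=(5,4,W) → sL=12/25, sR=60/229, mL=126/5725, mR=6/25
sensor matrix S = [[60/149, 12/17], [12/25, 60/229]]; det S = -3383424/14501425
solve [mL_A; mL_B] = S·[w00; w01] and [mR_A; mR_B] = S·[w10; w11]:
  w00 = -1/2, w01 = 1, w10 = 1/2, w11 = 0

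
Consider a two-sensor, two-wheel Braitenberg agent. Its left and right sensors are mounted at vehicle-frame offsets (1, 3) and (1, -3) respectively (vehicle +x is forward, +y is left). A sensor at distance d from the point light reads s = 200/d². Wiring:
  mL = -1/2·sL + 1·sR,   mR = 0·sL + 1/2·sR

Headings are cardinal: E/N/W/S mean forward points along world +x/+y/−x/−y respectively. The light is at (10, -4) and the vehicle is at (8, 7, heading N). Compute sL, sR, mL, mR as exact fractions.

200/169 40/29 3860/4901 20/29

left sensor world pos  = (5, 8); dL² = 169
right sensor world pos = (11, 8); dR² = 145
sL = 200/169 = 200/169
sR = 200/145 = 40/29
mL = -1/2·sL + 1·sR = 3860/4901
mR = 0·sL + 1/2·sR = 20/29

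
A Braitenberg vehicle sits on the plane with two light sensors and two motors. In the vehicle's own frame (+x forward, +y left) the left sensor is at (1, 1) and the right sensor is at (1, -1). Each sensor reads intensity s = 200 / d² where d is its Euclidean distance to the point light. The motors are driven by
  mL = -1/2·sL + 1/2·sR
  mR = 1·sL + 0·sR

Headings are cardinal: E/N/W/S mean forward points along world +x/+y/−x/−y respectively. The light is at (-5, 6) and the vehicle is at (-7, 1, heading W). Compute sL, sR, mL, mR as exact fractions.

40/9 8 16/9 40/9

left sensor world pos  = (-8, 0); dL² = 45
right sensor world pos = (-8, 2); dR² = 25
sL = 200/45 = 40/9
sR = 200/25 = 8
mL = -1/2·sL + 1/2·sR = 16/9
mR = 1·sL + 0·sR = 40/9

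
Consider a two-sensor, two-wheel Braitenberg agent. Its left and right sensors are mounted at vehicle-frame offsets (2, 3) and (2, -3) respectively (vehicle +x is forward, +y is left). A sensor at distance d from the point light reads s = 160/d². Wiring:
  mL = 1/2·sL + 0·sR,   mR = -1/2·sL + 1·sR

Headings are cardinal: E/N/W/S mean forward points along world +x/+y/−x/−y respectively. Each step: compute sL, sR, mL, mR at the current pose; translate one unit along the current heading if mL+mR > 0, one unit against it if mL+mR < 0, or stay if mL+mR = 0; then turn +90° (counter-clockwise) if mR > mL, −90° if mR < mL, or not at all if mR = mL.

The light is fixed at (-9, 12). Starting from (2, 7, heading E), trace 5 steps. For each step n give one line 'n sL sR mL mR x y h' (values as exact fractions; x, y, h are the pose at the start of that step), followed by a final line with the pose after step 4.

n=0: pose=(2,7,E); sL=160/173, sR=160/233; mL=80/173, mR=9040/40309; mL+mR=160/233 → advance +1; mR−mL=-9600/40309 → turn -1·90°
n=1: pose=(3,7,S); sL=80/137, sR=16/13; mL=40/137, mR=1672/1781; mL+mR=16/13 → advance +1; mR−mL=1152/1781 → turn +1·90°
n=2: pose=(3,6,E); sL=32/41, sR=160/277; mL=16/41, mR=2128/11357; mL+mR=160/277 → advance +1; mR−mL=-2304/11357 → turn -1·90°
n=3: pose=(4,6,S); sL=1/2, sR=40/41; mL=1/4, mR=119/164; mL+mR=40/41 → advance +1; mR−mL=39/82 → turn +1·90°
n=4: pose=(4,5,E); sL=160/241, sR=32/65; mL=80/241, mR=2512/15665; mL+mR=32/65 → advance +1; mR−mL=-2688/15665 → turn -1·90°

0 160/173 160/233 80/173 9040/40309 2 7 E
1 80/137 16/13 40/137 1672/1781 3 7 S
2 32/41 160/277 16/41 2128/11357 3 6 E
3 1/2 40/41 1/4 119/164 4 6 S
4 160/241 32/65 80/241 2512/15665 4 5 E
final 5 5 S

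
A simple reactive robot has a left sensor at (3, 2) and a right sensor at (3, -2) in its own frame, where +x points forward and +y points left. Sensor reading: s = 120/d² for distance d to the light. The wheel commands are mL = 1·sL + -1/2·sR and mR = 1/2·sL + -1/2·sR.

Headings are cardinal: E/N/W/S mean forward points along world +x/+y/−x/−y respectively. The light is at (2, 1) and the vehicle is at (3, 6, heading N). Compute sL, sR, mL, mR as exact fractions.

left sensor world pos  = (1, 9); dL² = 65
right sensor world pos = (5, 9); dR² = 73
sL = 120/65 = 24/13
sR = 120/73 = 120/73
mL = 1·sL + -1/2·sR = 972/949
mR = 1/2·sL + -1/2·sR = 96/949

24/13 120/73 972/949 96/949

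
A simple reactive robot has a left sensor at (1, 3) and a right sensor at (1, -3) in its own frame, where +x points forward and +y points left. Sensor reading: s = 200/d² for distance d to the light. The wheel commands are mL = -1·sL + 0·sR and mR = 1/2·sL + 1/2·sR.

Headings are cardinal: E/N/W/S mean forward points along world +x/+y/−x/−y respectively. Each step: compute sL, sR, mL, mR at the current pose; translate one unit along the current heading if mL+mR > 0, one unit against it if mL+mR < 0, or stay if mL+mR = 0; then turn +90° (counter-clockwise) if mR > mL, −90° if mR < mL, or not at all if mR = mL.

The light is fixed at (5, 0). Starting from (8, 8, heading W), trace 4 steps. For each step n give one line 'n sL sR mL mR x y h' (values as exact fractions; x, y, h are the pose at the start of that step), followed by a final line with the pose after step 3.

0 200/29 8/5 -200/29 616/145 8 8 W
1 100/49 4 -100/49 148/49 9 8 S
2 8/5 200/41 -8/5 664/205 9 7 E
3 50/17 25/16 -50/17 1225/544 10 7 N
final 10 6 W

n=0: pose=(8,8,W); sL=200/29, sR=8/5; mL=-200/29, mR=616/145; mL+mR=-384/145 → advance -1; mR−mL=1616/145 → turn +1·90°
n=1: pose=(9,8,S); sL=100/49, sR=4; mL=-100/49, mR=148/49; mL+mR=48/49 → advance +1; mR−mL=248/49 → turn +1·90°
n=2: pose=(9,7,E); sL=8/5, sR=200/41; mL=-8/5, mR=664/205; mL+mR=336/205 → advance +1; mR−mL=992/205 → turn +1·90°
n=3: pose=(10,7,N); sL=50/17, sR=25/16; mL=-50/17, mR=1225/544; mL+mR=-375/544 → advance -1; mR−mL=2825/544 → turn +1·90°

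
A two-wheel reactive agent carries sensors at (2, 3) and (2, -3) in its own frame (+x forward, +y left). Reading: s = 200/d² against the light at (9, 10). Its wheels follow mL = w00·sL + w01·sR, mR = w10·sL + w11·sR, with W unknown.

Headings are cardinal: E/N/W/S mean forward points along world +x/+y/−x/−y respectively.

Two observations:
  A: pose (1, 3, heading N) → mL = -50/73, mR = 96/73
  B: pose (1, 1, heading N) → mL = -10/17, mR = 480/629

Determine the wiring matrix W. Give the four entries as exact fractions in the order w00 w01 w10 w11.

obs A: pose=(1,3,N) → sL=100/73, sR=4, mL=-50/73, mR=96/73
obs B: pose=(1,1,N) → sL=20/17, sR=100/37, mL=-10/17, mR=480/629
sensor matrix S = [[100/73, 4], [20/17, 100/37]]; det S = -46080/45917
solve [mL_A; mL_B] = S·[w00; w01] and [mR_A; mR_B] = S·[w10; w11]:
  w00 = -1/2, w01 = 0, w10 = -1/2, w11 = 1/2

-1/2 0 -1/2 1/2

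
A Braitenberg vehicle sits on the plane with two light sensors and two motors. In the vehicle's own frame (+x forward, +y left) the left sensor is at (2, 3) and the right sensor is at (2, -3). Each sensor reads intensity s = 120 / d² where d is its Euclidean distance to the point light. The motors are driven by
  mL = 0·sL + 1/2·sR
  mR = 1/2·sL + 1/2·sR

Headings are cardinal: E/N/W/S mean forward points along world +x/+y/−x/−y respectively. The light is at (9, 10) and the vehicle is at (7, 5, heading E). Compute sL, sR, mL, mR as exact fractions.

left sensor world pos  = (9, 8); dL² = 4
right sensor world pos = (9, 2); dR² = 64
sL = 120/4 = 30
sR = 120/64 = 15/8
mL = 0·sL + 1/2·sR = 15/16
mR = 1/2·sL + 1/2·sR = 255/16

30 15/8 15/16 255/16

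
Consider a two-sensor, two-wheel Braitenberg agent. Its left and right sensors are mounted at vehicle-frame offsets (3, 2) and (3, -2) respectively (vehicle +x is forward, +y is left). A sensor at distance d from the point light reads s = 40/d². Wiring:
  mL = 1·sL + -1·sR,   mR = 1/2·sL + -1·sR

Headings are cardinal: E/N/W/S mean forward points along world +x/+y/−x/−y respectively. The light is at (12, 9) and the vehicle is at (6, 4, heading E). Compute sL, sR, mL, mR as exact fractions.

left sensor world pos  = (9, 6); dL² = 18
right sensor world pos = (9, 2); dR² = 58
sL = 40/18 = 20/9
sR = 40/58 = 20/29
mL = 1·sL + -1·sR = 400/261
mR = 1/2·sL + -1·sR = 110/261

20/9 20/29 400/261 110/261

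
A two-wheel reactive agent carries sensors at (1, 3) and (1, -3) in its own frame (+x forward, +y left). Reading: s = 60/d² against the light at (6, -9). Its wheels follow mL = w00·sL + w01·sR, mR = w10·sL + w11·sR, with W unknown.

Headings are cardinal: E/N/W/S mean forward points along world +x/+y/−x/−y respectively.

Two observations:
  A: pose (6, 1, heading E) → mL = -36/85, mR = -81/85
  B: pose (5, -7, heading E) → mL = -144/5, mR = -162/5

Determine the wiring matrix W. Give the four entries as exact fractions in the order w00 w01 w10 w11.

1/2 -1/2 -1 -1/2

obs A: pose=(6,1,E) → sL=6/17, sR=6/5, mL=-36/85, mR=-81/85
obs B: pose=(5,-7,E) → sL=12/5, sR=60, mL=-144/5, mR=-162/5
sensor matrix S = [[6/17, 6/5], [12/5, 60]]; det S = 7776/425
solve [mL_A; mL_B] = S·[w00; w01] and [mR_A; mR_B] = S·[w10; w11]:
  w00 = 1/2, w01 = -1/2, w10 = -1, w11 = -1/2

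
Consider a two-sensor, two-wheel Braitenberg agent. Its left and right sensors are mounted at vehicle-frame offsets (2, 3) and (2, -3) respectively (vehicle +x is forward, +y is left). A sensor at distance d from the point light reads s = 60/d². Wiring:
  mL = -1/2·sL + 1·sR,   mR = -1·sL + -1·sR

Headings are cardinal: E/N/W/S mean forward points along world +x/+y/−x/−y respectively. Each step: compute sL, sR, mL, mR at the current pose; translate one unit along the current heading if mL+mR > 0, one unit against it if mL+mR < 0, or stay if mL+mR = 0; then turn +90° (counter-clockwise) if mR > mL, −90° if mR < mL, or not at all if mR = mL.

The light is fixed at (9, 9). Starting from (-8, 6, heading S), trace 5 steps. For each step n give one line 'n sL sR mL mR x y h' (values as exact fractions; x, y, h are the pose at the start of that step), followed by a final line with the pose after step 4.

0 60/221 12/85 6/1105 -456/1105 -8 6 S
1 30/193 30/181 3075/34933 -11220/34933 -8 7 W
2 60/361 60/169 16590/61009 -31800/61009 -7 7 N
3 15/49 15/58 150/1421 -1605/2842 -7 6 E
4 60/221 12/85 6/1105 -456/1105 -8 6 S
final -8 7 W

n=0: pose=(-8,6,S); sL=60/221, sR=12/85; mL=6/1105, mR=-456/1105; mL+mR=-90/221 → advance -1; mR−mL=-462/1105 → turn -1·90°
n=1: pose=(-8,7,W); sL=30/193, sR=30/181; mL=3075/34933, mR=-11220/34933; mL+mR=-45/193 → advance -1; mR−mL=-14295/34933 → turn -1·90°
n=2: pose=(-7,7,N); sL=60/361, sR=60/169; mL=16590/61009, mR=-31800/61009; mL+mR=-90/361 → advance -1; mR−mL=-48390/61009 → turn -1·90°
n=3: pose=(-7,6,E); sL=15/49, sR=15/58; mL=150/1421, mR=-1605/2842; mL+mR=-45/98 → advance -1; mR−mL=-1905/2842 → turn -1·90°
n=4: pose=(-8,6,S); sL=60/221, sR=12/85; mL=6/1105, mR=-456/1105; mL+mR=-90/221 → advance -1; mR−mL=-462/1105 → turn -1·90°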